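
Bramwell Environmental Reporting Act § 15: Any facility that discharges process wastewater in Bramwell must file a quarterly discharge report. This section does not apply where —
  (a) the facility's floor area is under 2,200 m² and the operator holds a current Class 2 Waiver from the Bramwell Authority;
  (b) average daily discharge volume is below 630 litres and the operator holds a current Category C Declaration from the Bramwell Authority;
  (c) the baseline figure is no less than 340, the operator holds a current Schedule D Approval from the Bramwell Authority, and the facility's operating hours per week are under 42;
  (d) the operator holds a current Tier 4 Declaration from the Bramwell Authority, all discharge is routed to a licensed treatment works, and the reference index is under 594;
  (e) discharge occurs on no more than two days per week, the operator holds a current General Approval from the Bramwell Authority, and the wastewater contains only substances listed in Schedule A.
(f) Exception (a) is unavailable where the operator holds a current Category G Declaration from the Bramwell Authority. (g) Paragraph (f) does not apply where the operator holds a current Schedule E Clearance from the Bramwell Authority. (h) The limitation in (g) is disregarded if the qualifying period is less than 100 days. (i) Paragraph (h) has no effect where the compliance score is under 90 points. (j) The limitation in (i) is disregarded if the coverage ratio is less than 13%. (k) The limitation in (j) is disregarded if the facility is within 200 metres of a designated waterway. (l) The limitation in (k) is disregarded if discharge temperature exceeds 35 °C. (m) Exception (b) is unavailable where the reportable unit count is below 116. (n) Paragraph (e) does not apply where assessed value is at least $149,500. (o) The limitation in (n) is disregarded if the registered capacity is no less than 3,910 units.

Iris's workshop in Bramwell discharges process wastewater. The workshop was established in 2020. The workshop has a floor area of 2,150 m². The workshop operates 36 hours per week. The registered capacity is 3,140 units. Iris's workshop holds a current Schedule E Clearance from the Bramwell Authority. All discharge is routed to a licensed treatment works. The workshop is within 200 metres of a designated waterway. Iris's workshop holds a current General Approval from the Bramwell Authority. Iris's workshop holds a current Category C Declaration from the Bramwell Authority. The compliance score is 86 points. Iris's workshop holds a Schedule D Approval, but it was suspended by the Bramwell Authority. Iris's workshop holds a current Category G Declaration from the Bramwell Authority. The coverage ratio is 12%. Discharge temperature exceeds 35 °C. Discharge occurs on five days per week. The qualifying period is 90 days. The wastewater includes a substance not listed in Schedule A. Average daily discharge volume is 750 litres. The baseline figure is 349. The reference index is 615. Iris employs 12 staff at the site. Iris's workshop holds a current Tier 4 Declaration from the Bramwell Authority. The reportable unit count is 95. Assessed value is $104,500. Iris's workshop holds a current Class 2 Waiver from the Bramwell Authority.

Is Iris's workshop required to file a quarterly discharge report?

Exception (a) is satisfied on its face — the facility's floor area is 2,150 m², under the 2,200 m² limit; a current Class 2 Waiver is held. However, paragraphs (f)–(l) must be considered: (f) operates against (a): a current Category G Declaration is held. (g) would limit (f) — a current Schedule E Clearance is held — but (h) sets (g) aside: (h) operates against (g): the qualifying period is 90 days, less than the 100 days limit. (i) would limit (h) — the compliance score is 86 points, under the 90 points limit — but (j) sets (i) aside: (j) operates against (i): the coverage ratio is 12%, less than the 13% limit. (k) is triggered (the workshop is within 200 m of a designated waterway), but is set aside by (l): (l) is engaged — discharge temperature exceeds 35 °C. So (a) is unavailable.
Exception (b) requires that average daily discharge volume is below 630 litres; but average daily discharge volume is 750 litres, not below 630 litres, so (b) is unavailable.
Exception (c) requires that the operator holds a current Schedule D Approval from the Bramwell Authority; but there is no Schedule D Approval in force, so (c) is unavailable.
Exception (d) does not apply: the reference index is 615, not under 594.
Exception (e) fails — discharge occurs on five days per week.
No exception displaces § 15.

Yes — Iris's workshop must file a quarterly discharge report.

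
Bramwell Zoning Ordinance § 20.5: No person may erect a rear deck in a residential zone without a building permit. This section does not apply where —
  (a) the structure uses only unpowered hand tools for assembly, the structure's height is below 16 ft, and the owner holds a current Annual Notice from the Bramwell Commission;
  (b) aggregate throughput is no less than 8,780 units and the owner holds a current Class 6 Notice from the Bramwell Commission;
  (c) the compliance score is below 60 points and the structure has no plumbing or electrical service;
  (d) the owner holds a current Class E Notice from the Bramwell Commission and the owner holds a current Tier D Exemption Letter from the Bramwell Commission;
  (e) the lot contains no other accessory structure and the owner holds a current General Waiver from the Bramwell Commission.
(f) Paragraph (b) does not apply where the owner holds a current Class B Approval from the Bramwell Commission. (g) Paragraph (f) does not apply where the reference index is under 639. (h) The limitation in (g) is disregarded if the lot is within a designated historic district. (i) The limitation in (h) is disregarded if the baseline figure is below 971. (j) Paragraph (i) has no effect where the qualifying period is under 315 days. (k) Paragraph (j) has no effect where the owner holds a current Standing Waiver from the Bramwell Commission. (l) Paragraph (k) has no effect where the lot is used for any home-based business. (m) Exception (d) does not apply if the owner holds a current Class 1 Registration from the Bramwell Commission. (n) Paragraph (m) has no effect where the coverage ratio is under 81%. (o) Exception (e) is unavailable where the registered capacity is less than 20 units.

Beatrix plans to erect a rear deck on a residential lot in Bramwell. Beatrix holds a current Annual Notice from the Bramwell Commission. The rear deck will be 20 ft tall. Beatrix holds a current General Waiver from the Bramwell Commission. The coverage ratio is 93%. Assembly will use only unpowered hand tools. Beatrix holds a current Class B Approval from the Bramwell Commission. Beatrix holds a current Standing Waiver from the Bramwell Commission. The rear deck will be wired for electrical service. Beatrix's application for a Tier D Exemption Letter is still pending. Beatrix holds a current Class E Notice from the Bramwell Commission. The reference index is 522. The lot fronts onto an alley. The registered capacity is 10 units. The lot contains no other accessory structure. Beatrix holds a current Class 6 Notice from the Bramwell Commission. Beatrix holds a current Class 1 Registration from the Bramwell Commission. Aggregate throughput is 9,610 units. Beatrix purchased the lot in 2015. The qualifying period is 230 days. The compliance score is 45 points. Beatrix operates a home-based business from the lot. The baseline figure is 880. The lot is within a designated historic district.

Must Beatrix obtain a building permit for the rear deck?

Exception (a) requires that the structure's height is below 16 ft; but the structure's height is 20 ft, not below 16 ft, so (a) is unavailable.
Exception (b): aggregate throughput is 9,610 units, meeting the 8,780 units threshold; a current Class 6 Notice is held — every condition holds. But applying paragraphs (f)–(l): (f) operates against (b): a current Class B Approval is held. (g) is engaged (the reference index is 522, under the 639 limit), but is itself disapplied by (h): (h) is engaged — the lot is in a historic district. (i) operates (the baseline figure is 880, below the 971 limit), but is displaced by (j): (j) operates — the qualifying period is 230 days, under the 315 days limit. (k) operates (a current Standing Waiver is held), but is itself disapplied by (l): (l) operates against (k): a home-based business operates on the lot. (b) is therefore removed.
Exception (c) fails — electrical service is planned.
Exception (d) fails — no current Tier D Exemption Letter is held.
All of (e)'s requirements are met (the lot has no other accessory structure; a current General Waiver is held). But: (o) applies — the registered capacity is 10 units, less than the 20 units limit. So (e) is unavailable.
No exception is made out. Beatrix falls within the general rule.

Yes — Beatrix must obtain a building permit.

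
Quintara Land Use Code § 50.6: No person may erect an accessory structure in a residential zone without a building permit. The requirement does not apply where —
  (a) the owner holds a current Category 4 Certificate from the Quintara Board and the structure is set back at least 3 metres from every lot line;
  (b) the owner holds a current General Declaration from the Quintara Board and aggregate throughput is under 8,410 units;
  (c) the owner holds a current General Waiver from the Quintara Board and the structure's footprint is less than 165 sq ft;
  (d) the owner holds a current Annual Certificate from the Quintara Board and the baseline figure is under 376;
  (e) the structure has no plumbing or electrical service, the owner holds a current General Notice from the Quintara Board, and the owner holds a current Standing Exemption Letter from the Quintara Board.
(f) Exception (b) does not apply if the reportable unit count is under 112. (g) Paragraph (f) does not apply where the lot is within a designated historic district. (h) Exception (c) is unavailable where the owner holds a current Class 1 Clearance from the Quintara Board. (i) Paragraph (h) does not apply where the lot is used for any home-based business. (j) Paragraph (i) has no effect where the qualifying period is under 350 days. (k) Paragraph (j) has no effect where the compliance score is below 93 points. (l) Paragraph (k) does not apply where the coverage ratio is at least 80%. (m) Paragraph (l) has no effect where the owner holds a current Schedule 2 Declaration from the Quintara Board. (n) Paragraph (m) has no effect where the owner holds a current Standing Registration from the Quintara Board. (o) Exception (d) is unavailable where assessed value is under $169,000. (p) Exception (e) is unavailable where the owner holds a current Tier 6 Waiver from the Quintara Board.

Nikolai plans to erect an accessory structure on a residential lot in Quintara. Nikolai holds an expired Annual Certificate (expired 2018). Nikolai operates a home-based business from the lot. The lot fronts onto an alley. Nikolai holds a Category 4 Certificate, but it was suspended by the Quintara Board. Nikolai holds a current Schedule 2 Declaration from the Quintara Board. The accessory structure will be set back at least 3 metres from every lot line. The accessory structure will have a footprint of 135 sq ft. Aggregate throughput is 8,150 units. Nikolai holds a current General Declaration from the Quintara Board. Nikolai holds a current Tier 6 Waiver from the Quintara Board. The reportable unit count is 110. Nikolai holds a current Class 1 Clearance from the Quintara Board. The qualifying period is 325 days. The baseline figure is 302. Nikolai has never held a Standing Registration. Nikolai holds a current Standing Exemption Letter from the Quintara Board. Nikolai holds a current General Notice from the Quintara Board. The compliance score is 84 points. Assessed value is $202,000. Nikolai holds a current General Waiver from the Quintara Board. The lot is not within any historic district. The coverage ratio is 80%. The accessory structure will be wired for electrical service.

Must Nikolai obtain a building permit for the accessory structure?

No — exception (c) applies; Nikolai does not need a building permit.

Exception (a) fails — no current Category 4 Certificate is held.
Exception (b): a current General Declaration is held; aggregate throughput is 8,150 units, under the 8,410 units limit — every condition holds. Turning to paragraphs (f)–(g): (f) operates against (b): the reportable unit count is 110, under the 112 limit. (g) does not operate here (the lot is not in a historic district), so (f) stands. Exception (b) does not apply.
Exception (c): a current General Waiver is held; the structure's footprint is 135 sq ft, less than the 165 sq ft limit — every condition holds. Under paragraphs (h)–(n): (h) would limit (c) — a current Class 1 Clearance is held — but (i) sets (h) aside: (i) operates against (h): a home-based business operates on the lot. (j) is engaged (the qualifying period is 325 days, under the 350 days limit), but is set aside by (k): (k) operates — the compliance score is 84 points, below the 93 points limit. (l) would limit (k) — the coverage ratio is 80%, meeting the 80% threshold — but (m) sets (l) aside: (m) applies — a current Schedule 2 Declaration is held. (n), which would lift (m), is not engaged — the Standing Registration is not current. (c) remains available.
Exception (d) does not apply: no current Annual Certificate is held.
Exception (e) fails — electrical service is planned.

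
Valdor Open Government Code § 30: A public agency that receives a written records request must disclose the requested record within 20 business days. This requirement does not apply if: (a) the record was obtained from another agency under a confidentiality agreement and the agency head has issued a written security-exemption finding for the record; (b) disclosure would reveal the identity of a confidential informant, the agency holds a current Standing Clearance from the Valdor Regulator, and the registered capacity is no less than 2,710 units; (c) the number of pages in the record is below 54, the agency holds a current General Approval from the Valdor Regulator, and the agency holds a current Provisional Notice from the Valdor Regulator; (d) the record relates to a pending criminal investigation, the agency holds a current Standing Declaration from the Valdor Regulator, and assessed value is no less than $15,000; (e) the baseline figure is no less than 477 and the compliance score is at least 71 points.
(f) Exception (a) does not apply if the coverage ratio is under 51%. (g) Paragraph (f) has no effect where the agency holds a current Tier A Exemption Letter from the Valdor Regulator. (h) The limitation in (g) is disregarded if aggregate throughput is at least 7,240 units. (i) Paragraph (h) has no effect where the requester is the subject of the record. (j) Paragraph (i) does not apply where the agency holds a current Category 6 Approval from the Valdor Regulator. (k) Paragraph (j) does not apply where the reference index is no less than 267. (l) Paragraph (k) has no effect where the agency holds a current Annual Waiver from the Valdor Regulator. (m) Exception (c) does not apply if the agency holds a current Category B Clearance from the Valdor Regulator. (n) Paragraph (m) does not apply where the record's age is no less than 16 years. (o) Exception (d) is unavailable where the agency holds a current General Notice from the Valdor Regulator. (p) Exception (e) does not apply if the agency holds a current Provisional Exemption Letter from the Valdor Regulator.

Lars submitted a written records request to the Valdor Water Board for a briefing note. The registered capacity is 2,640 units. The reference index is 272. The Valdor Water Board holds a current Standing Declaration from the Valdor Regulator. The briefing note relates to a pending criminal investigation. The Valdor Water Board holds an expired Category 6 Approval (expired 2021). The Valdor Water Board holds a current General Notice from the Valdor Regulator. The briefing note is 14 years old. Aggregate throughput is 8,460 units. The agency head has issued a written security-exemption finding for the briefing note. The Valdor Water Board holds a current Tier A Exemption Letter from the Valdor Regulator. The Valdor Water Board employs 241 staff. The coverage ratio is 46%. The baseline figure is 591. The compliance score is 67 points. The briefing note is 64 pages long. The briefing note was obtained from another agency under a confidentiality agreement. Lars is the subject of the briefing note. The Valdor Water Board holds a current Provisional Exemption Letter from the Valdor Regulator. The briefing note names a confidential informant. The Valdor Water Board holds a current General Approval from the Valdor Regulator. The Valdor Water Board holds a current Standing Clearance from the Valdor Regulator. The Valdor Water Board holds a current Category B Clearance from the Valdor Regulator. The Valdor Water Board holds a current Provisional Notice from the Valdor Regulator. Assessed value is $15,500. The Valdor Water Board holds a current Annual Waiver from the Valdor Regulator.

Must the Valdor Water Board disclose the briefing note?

No — exception (a) applies; the Valdor Water Board is not required to disclose the briefing note.

Exception (a): the briefing note was obtained under a confidentiality agreement; a written security-exemption finding has been issued — every condition holds. Considering the limiting provisions: (f) is engaged (the coverage ratio is 46%, under the 51% limit), but is itself disapplied by (g): (g) is triggered — a current Tier A Exemption Letter is held. (h) would limit (g) — aggregate throughput is 8,460 units, meeting the 7,240 units threshold — but (i) sets (h) aside: (i) operates against (h): Lars is the subject of the briefing note. (j) is inapplicable (there is no Category 6 Approval in force), so (i) stands. (a) remains available.
Exception (b) requires that the registered capacity is no less than 2,710 units; but the registered capacity is 2,640 units, short of 2,710 units, so (b) is unavailable.
Exception (c) does not apply: the number of pages in the record is 64, not below 54.
Exception (d) is satisfied on its face — the briefing note relates to a pending investigation; a current Standing Declaration is held; assessed value is $15,500, meeting the $15,000 threshold. However, paragraph (o) must be considered: (o) is engaged — a current General Notice is held. (d) is therefore removed.
Exception (e) fails — the compliance score is 67 points, short of 71 points.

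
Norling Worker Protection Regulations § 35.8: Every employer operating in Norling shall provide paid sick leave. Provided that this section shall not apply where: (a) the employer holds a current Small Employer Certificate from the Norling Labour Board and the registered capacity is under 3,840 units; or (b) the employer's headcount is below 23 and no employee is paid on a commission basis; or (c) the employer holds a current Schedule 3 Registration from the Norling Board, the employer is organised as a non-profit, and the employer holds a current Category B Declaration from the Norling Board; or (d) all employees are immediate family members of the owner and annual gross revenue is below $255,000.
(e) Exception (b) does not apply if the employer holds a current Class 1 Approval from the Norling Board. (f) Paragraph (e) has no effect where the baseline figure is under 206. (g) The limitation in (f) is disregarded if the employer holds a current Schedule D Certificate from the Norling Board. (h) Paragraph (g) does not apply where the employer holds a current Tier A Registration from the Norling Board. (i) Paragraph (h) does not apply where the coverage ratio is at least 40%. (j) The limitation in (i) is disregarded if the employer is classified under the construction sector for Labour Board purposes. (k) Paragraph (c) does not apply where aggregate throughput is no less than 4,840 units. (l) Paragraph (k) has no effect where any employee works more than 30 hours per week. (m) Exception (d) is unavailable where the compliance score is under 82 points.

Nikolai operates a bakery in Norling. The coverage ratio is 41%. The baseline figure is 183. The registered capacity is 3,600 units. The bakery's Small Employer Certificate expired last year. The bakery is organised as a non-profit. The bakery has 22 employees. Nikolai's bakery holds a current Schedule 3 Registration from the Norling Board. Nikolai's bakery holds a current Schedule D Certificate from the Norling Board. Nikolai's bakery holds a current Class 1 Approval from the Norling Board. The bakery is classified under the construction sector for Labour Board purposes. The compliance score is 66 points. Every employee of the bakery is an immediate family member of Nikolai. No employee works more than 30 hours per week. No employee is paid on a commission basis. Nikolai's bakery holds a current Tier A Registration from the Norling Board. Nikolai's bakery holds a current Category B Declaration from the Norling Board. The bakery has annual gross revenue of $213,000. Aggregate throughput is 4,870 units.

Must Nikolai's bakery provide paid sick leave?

No — exception (b) applies; Nikolai's bakery is not required to provide paid sick leave.

Exception (a) does not apply: the Small Employer Certificate has expired.
Exception (b) is satisfied on its face — the employer's headcount is 22, below the 23 limit; no employee is paid on commission. Applying paragraphs (e)–(j): (e) applies (a current Class 1 Approval is held), but yields to (f): (f) operates against (e): the baseline figure is 183, under the 206 limit. (g) would limit (f) — a current Schedule D Certificate is held — but (h) sets (g) aside: (h) operates against (g): a current Tier A Registration is held. (i) is triggered (the coverage ratio is 41%, meeting the 40% threshold), but is displaced by (j): (j) is engaged — the bakery is classified under the construction sector. (b) remains available.
Exception (c)'s conditions are all satisfied: a current Schedule 3 Registration is held; the employer is a non-profit; a current Category B Declaration is held. However, paragraphs (k)–(l) must be considered: (k) applies — aggregate throughput is 4,870 units, meeting the 4,840 units threshold. (l), which would lift (k), is not engaged — no employee exceeds 30 hours/week. So (c) is unavailable.
All of (d)'s requirements are met (every employee is an immediate family member; annual gross revenue is $213,000, below the $255,000 limit). But: (m) operates — the compliance score is 66 points, under the 82 points limit. Exception (d) does not apply.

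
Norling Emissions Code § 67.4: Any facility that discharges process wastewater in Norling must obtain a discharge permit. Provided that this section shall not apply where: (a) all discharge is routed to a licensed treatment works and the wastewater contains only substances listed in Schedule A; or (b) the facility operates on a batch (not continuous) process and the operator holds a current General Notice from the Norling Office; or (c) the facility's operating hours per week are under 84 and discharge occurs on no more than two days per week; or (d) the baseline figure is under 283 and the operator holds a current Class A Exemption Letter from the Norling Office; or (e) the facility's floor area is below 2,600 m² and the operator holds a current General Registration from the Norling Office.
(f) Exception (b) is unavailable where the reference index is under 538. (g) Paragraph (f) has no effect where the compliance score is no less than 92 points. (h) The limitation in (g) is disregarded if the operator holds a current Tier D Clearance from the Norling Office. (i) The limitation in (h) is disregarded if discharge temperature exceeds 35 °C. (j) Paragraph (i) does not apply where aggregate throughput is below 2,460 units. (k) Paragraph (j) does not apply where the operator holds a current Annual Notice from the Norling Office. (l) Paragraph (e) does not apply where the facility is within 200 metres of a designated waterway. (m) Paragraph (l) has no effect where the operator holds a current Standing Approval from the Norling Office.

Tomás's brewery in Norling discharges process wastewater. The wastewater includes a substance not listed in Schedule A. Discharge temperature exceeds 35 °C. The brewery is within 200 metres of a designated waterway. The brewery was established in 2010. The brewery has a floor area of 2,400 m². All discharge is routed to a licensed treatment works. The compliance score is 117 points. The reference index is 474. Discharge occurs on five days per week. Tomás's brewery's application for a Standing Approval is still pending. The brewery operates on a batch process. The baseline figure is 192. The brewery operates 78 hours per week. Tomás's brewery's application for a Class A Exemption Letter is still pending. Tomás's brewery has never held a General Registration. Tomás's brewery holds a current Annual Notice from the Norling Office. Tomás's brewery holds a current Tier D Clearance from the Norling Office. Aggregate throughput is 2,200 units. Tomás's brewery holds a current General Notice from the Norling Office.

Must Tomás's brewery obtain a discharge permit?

Exception (a) fails — the wastewater includes a non-Schedule-A substance.
Exception (b)'s conditions are all satisfied: the facility operates on a batch process; a current General Notice is held. As to paragraphs (f)–(k): (f) would limit (b) — the reference index is 474, under the 538 limit — but (g) sets (f) aside: (g) is triggered — the compliance score is 117 points, meeting the 92 points threshold. (h) would limit (g) — a current Tier D Clearance is held — but (i) sets (h) aside: (i) is engaged — discharge temperature exceeds 35 °C. (j) would limit (i) — aggregate throughput is 2,200 units, below the 2,460 units limit — but (k) sets (j) aside: (k) operates against (j): a current Annual Notice is held. So (b) applies.
Exception (c) does not apply: discharge occurs on five days per week.
Exception (d) fails — there is no Class A Exemption Letter in force.
Exception (e) does not apply: the General Registration is not current.

No — exception (b) applies; Tomás's brewery is not required to obtain a discharge permit.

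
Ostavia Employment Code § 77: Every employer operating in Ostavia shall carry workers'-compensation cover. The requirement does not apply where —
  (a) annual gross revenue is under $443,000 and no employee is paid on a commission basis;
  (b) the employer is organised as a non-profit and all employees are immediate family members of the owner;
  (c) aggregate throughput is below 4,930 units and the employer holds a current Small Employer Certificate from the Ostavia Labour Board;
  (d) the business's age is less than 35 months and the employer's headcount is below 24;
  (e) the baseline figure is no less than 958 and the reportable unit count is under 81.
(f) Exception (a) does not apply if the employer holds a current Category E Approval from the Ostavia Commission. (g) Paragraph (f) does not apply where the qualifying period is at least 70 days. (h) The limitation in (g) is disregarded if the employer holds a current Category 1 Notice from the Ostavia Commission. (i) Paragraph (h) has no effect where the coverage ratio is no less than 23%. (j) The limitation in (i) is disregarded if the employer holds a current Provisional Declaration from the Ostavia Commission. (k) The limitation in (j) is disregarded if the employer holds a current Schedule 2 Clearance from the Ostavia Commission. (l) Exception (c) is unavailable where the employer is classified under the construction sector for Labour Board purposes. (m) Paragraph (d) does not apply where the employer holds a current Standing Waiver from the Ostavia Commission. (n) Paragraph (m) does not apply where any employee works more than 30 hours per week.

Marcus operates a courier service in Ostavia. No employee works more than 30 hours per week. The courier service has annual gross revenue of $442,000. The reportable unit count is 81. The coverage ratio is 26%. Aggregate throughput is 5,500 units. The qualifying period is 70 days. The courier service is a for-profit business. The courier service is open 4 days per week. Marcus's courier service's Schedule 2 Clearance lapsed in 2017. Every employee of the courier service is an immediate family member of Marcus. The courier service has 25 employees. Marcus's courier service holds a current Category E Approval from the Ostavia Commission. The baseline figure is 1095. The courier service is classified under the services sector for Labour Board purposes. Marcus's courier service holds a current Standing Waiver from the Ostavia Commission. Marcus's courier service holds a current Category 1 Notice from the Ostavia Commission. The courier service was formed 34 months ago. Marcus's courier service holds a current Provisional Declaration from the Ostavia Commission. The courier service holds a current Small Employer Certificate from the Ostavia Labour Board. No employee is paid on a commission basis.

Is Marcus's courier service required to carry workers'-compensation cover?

Yes — Marcus's courier service must carry workers'-compensation cover.

All of (a)'s requirements are met (annual gross revenue is $442,000, under the $443,000 limit; no employee is paid on commission). But applying paragraphs (f)–(k): (f) is triggered — a current Category E Approval is held. (g) applies (the qualifying period is 70 days, meeting the 70 days threshold), but is displaced by (h): (h) is triggered — a current Category 1 Notice is held. (i) would limit (h) — the coverage ratio is 26%, meeting the 23% threshold — but (j) sets (i) aside: (j) is triggered — a current Provisional Declaration is held. (k), which would lift (j), is not engaged — the Schedule 2 Clearance is not current. (a) is therefore removed.
Exception (b) does not apply: the employer is for-profit.
Exception (c) requires that aggregate throughput is below 4,930 units; but aggregate throughput is 5,500 units, not below 4,930 units, so (c) is unavailable.
Exception (d) does not apply: the employer's headcount is 25, not below 24.
Exception (e) fails — the reportable unit count is 81, not under 81.
No exception is made out. Marcus's courier service falls within the general rule.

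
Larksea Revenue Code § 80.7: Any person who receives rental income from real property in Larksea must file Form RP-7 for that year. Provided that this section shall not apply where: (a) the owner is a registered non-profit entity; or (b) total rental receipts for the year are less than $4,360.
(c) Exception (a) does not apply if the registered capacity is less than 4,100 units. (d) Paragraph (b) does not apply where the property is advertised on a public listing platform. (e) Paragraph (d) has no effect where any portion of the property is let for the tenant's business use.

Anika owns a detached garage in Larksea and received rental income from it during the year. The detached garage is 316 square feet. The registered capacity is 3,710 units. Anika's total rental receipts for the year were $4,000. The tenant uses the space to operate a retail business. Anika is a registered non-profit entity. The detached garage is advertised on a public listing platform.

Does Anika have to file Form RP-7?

No — exception (b) applies; Anika is not required to file Form RP-7.

Exception (a) is satisfied on its face — Anika is a registered non-profit. Turning to paragraph (c): (c) operates against (a): the registered capacity is 3,710 units, less than the 4,100 units limit. So (a) is unavailable.
All of (b)'s requirements are met (total rental receipts for the year are $4,000, less than the $4,360 limit). As to paragraphs (d)–(e): (d) would limit (b) — the property is publicly advertised — but (e) sets (d) aside: (e) operates against (d): the space is let for business use. (b) remains available.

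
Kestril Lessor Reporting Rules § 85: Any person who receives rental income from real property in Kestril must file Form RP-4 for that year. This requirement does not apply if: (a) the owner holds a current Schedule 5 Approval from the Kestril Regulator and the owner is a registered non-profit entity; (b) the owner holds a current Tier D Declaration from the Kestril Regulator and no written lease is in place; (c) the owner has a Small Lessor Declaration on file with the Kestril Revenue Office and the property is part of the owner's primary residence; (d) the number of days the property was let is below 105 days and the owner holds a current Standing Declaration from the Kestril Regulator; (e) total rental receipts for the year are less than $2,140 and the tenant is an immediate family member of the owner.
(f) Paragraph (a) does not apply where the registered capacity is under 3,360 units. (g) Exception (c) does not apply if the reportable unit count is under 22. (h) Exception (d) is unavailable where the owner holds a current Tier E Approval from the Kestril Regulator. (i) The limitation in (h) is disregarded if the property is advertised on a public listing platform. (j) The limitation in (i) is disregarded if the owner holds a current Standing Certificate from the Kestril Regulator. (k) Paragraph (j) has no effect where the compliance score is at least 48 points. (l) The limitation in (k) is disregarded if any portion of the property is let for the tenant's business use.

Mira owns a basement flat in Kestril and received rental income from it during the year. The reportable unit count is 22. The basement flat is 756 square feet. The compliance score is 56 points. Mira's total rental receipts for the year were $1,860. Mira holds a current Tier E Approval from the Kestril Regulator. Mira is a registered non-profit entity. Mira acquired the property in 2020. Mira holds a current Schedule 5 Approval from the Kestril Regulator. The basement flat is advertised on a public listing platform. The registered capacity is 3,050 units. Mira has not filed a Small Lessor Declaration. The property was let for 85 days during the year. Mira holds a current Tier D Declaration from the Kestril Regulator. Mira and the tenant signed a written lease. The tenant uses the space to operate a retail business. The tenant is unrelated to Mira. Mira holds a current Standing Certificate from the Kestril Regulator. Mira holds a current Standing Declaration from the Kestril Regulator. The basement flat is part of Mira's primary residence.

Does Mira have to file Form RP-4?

Yes — Mira must file Form RP-4.

All of (a)'s requirements are met (a current Schedule 5 Approval is held; Mira is a registered non-profit). However, paragraph (f) must be considered: (f) operates against (a): the registered capacity is 3,050 units, under the 3,360 units limit. So (a) is unavailable.
Exception (b) fails — a written lease is in place.
Exception (c) fails — no Small Lessor Declaration is on file.
Exception (d)'s conditions are all satisfied: the number of days the property was let is 85 days, below the 105 days limit; a current Standing Declaration is held. However, paragraphs (h)–(l) must be considered: (h) is triggered — a current Tier E Approval is held. (i) would limit (h) — the property is publicly advertised — but (j) sets (i) aside: (j) operates against (i): a current Standing Certificate is held. (k) would limit (j) — the compliance score is 56 points, meeting the 48 points threshold — but (l) sets (k) aside: (l) operates — the space is let for business use. (d) is therefore removed.
Exception (e) requires that the tenant is an immediate family member of the owner; but the tenant is unrelated to the owner, so (e) is unavailable.
None of the exceptions is available; § 85 applies in full.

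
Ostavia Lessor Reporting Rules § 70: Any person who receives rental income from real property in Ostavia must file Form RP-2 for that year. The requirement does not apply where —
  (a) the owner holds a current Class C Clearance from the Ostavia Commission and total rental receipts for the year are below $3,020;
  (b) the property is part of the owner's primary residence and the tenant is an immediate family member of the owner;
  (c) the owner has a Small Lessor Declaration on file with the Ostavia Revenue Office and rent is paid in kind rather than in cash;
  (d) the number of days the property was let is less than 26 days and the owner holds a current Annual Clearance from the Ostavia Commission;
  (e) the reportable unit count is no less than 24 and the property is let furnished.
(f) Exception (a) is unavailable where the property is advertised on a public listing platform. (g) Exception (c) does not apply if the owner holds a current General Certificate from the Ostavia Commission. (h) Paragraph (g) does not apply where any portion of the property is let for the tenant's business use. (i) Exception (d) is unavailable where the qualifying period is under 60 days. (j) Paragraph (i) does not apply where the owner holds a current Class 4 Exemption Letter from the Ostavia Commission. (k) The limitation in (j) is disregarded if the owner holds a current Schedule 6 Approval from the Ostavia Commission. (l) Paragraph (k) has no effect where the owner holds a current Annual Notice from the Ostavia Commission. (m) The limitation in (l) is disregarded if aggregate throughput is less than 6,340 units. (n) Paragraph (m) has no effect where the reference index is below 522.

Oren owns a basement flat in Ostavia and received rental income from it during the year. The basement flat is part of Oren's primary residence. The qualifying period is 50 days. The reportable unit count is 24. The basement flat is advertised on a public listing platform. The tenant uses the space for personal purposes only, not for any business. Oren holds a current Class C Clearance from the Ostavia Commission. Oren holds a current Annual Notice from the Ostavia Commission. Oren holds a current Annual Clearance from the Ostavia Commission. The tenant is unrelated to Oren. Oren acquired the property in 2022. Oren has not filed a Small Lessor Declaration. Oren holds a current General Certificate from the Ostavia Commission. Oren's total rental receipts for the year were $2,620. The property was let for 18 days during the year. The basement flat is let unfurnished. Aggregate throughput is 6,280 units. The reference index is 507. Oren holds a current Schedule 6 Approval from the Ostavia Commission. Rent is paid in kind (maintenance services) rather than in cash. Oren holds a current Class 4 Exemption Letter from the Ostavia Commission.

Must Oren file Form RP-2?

No — exception (d) applies; Oren is not required to file Form RP-2.

All of (a)'s requirements are met (a current Class C Clearance is held; total rental receipts for the year are $2,620, below the $3,020 limit). Turning to paragraph (f): (f) operates — the property is publicly advertised. Exception (a) does not apply.
Exception (b) fails — the tenant is unrelated to the owner.
Exception (c) fails — no Small Lessor Declaration is on file.
Exception (d)'s conditions are all satisfied: the number of days the property was let is 18 days, less than the 26 days limit; a current Annual Clearance is held. Considering the limiting provisions: (i) is engaged (the qualifying period is 50 days, under the 60 days limit), but is itself disapplied by (j): (j) is engaged — a current Class 4 Exemption Letter is held. (k) is engaged (a current Schedule 6 Approval is held), but is displaced by (l): (l) operates — a current Annual Notice is held. (m) operates (aggregate throughput is 6,280 units, less than the 6,340 units limit), but is itself disapplied by (n): (n) operates against (m): the reference index is 507, below the 522 limit. Exception (d) stands.
Exception (e) requires that the property is let furnished; but the property is let unfurnished, so (e) is unavailable.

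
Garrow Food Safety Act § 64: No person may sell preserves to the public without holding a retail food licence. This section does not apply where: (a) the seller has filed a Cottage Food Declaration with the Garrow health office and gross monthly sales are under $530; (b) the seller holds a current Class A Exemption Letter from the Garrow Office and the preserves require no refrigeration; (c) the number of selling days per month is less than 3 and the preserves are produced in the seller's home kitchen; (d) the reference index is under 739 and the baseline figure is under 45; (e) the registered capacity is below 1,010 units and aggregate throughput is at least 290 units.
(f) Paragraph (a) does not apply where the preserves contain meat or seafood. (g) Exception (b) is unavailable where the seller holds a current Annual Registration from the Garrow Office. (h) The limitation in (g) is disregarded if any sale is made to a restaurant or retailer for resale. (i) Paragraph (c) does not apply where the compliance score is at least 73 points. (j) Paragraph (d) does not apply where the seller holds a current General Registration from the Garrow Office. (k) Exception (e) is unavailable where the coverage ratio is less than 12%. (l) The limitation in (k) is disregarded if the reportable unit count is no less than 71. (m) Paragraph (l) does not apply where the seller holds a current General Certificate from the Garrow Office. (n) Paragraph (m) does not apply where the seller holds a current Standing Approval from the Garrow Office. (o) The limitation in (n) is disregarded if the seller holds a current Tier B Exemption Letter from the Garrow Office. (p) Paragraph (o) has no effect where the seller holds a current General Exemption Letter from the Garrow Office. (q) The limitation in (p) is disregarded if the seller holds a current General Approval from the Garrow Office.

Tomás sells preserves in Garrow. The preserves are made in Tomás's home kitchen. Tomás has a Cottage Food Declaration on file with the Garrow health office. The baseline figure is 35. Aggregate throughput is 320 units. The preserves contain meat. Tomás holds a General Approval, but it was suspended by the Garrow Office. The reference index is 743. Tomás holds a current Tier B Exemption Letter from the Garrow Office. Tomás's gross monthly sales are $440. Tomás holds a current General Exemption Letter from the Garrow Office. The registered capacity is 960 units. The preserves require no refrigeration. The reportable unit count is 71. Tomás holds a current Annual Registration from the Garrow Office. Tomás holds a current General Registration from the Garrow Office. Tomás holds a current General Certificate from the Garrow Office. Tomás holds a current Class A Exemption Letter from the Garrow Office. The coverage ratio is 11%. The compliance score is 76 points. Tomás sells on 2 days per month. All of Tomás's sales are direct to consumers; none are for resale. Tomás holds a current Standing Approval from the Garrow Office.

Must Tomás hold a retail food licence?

All of (a)'s requirements are met (a Cottage Food Declaration is on file; gross monthly sales are $440, under the $530 limit). However, paragraph (f) must be considered: (f) operates against (a): the preserves contain meat. So (a) is unavailable.
All of (b)'s requirements are met (a current Class A Exemption Letter is held; the preserves are shelf-stable). But: (g) is engaged — a current Annual Registration is held. (h), which would lift (g), is not engaged — no sales are for resale. So (b) is unavailable.
Exception (c) is satisfied on its face — the number of selling days per month is 2, less than the 3 limit; the preserves are home-kitchen produced. But: (i) operates against (c): the compliance score is 76 points, meeting the 73 points threshold. (c) is therefore removed.
Exception (d) requires that the reference index is under 739; but the reference index is 743, not under 739, so (d) is unavailable.
Exception (e): the registered capacity is 960 units, below the 1,010 units limit; aggregate throughput is 320 units, meeting the 290 units threshold — every condition holds. Considering the limiting provisions: (k) would limit (e) — the coverage ratio is 11%, less than the 12% limit — but (l) sets (k) aside: (l) operates — the reportable unit count is 71, meeting the 71 threshold. (m) would limit (l) — a current General Certificate is held — but (n) sets (m) aside: (n) operates against (m): a current Standing Approval is held. (o) would limit (n) — a current Tier B Exemption Letter is held — but (p) sets (o) aside: (p) operates — a current General Exemption Letter is held. (q), which would lift (p), does not operate here — there is no General Approval in force. So (e) applies.

No — exception (e) applies; Tomás is not required to hold a retail food licence.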